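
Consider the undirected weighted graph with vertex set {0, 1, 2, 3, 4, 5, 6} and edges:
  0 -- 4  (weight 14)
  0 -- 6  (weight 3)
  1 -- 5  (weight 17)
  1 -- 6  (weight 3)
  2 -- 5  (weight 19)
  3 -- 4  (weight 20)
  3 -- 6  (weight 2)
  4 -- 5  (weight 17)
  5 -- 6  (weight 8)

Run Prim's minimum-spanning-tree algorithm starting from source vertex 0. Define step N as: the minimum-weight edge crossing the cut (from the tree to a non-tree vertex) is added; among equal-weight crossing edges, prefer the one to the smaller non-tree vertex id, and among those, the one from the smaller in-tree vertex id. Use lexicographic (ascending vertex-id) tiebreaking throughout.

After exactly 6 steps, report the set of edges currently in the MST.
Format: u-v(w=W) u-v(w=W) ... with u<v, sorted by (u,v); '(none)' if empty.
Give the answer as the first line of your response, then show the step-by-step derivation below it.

0-4(w=14) 0-6(w=3) 1-6(w=3) 2-5(w=19) 3-6(w=2) 5-6(w=8)

step 1: add edge 0-6 (w=3); MST = {0-6(w=3)}
step 2: add edge 3-6 (w=2); MST = {0-6(w=3) 3-6(w=2)}
step 3: add edge 1-6 (w=3); MST = {0-6(w=3) 1-6(w=3) 3-6(w=2)}
step 4: add edge 5-6 (w=8); MST = {0-6(w=3) 1-6(w=3) 3-6(w=2) 5-6(w=8)}
step 5: add edge 0-4 (w=14); MST = {0-4(w=14) 0-6(w=3) 1-6(w=3) 3-6(w=2) 5-6(w=8)}
step 6: add edge 2-5 (w=19); MST = {0-4(w=14) 0-6(w=3) 1-6(w=3) 2-5(w=19) 3-6(w=2) 5-6(w=8)}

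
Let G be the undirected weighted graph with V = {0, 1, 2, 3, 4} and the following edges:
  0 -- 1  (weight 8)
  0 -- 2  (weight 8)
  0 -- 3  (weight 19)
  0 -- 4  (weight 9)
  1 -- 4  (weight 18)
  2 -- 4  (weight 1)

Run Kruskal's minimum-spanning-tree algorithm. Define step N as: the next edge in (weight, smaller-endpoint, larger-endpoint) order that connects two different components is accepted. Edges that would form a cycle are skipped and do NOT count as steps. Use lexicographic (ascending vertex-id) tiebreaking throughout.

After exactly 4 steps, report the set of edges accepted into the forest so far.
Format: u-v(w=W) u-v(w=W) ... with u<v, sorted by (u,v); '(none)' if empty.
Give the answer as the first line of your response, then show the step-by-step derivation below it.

0-1(w=8) 0-2(w=8) 0-3(w=19) 2-4(w=1)

step 1: add edge 2-4 (w=1); MST = {2-4(w=1)}
step 2: add edge 0-1 (w=8); MST = {0-1(w=8) 2-4(w=1)}
step 3: add edge 0-2 (w=8); MST = {0-1(w=8) 0-2(w=8) 2-4(w=1)}
step 4: add edge 0-3 (w=19); MST = {0-1(w=8) 0-2(w=8) 0-3(w=19) 2-4(w=1)}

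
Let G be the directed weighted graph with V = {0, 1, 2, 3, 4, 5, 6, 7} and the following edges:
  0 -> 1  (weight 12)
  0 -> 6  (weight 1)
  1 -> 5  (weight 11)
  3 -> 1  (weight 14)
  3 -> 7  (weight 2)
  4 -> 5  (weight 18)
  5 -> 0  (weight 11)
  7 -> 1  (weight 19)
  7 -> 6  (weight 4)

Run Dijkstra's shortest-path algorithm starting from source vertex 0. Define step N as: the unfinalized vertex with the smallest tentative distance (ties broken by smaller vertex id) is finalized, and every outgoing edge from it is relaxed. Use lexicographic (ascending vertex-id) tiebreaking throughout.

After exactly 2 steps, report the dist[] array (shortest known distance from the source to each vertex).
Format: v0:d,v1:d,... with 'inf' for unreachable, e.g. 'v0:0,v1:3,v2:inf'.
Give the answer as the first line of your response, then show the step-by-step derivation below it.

v0:0,v1:12,v2:inf,v3:inf,v4:inf,v5:inf,v6:1,v7:inf

step 1: dist = v0:0,v1:12,v2:inf,v3:inf,v4:inf,v5:inf,v6:1,v7:inf
step 2: dist = v0:0,v1:12,v2:inf,v3:inf,v4:inf,v5:inf,v6:1,v7:inf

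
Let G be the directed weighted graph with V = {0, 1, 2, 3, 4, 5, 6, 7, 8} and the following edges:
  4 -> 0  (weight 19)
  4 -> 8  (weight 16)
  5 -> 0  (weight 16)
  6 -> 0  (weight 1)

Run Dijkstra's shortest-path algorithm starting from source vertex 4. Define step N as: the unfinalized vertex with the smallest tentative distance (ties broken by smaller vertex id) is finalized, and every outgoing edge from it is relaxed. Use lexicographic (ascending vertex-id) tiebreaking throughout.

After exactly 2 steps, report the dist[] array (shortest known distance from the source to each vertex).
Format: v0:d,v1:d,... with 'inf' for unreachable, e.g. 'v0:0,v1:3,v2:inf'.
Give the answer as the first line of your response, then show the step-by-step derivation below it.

v0:19,v1:inf,v2:inf,v3:inf,v4:0,v5:inf,v6:inf,v7:inf,v8:16

step 1: dist = v0:19,v1:inf,v2:inf,v3:inf,v4:0,v5:inf,v6:inf,v7:inf,v8:16
step 2: dist = v0:19,v1:inf,v2:inf,v3:inf,v4:0,v5:inf,v6:inf,v7:inf,v8:16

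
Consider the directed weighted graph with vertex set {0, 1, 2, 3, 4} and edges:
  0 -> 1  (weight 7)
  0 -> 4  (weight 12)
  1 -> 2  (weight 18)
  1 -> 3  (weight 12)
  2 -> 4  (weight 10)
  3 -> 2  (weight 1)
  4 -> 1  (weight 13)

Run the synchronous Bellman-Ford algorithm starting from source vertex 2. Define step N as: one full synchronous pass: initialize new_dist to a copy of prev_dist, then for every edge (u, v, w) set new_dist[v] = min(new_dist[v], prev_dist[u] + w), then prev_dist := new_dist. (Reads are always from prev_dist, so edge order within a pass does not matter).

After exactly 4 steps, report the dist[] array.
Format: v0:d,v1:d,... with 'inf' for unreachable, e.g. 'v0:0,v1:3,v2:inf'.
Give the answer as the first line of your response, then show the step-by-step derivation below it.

v0:inf,v1:23,v2:0,v3:35,v4:10

step 1: dist = v0:inf,v1:inf,v2:0,v3:inf,v4:10
step 2: dist = v0:inf,v1:23,v2:0,v3:inf,v4:10
step 3: dist = v0:inf,v1:23,v2:0,v3:35,v4:10
step 4: dist = v0:inf,v1:23,v2:0,v3:35,v4:10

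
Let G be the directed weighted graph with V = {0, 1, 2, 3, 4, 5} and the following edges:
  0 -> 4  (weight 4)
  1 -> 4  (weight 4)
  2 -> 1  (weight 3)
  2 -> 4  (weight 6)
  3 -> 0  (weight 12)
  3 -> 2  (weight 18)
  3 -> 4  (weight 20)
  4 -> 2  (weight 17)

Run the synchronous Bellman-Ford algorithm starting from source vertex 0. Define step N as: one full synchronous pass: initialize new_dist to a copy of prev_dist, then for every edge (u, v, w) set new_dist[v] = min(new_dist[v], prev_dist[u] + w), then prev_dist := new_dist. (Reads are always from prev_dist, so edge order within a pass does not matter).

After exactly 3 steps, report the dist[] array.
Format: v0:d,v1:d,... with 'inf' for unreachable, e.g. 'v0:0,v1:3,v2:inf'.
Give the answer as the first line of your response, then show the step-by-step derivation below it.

v0:0,v1:24,v2:21,v3:inf,v4:4,v5:inf

step 1: dist = v0:0,v1:inf,v2:inf,v3:inf,v4:4,v5:inf
step 2: dist = v0:0,v1:inf,v2:21,v3:inf,v4:4,v5:inf
step 3: dist = v0:0,v1:24,v2:21,v3:inf,v4:4,v5:inf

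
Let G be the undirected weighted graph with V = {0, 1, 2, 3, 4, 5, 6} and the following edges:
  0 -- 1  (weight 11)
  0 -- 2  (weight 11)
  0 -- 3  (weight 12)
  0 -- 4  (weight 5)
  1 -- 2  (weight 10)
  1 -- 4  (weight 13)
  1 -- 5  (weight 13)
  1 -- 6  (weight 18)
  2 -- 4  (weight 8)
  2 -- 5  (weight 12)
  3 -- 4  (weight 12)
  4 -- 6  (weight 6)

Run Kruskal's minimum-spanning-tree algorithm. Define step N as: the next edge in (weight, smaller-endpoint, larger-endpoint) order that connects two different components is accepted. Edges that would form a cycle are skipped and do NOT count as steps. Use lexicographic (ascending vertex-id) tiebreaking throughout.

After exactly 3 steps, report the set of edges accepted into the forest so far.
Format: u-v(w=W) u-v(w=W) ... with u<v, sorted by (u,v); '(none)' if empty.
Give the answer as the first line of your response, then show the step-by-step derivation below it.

0-4(w=5) 2-4(w=8) 4-6(w=6)

step 1: add edge 0-4 (w=5); MST = {0-4(w=5)}
step 2: add edge 4-6 (w=6); MST = {0-4(w=5) 4-6(w=6)}
step 3: add edge 2-4 (w=8); MST = {0-4(w=5) 2-4(w=8) 4-6(w=6)}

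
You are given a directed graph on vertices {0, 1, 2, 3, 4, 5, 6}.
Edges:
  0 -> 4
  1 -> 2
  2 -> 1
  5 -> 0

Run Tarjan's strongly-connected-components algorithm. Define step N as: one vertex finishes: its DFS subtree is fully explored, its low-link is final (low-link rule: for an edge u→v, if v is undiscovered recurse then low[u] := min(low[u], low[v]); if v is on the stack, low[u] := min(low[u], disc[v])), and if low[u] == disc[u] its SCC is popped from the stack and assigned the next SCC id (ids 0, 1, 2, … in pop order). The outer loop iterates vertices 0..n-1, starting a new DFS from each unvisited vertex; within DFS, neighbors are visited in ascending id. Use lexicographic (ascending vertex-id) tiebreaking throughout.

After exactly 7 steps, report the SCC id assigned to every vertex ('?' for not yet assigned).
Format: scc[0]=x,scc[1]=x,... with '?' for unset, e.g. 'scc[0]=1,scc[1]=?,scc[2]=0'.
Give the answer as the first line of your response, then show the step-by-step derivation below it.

scc[0]=1,scc[1]=2,scc[2]=2,scc[3]=3,scc[4]=0,scc[5]=4,scc[6]=5

step 1: low=(low[0]=0,low[1]=?,low[2]=?,low[3]=?,low[4]=1,low[5]=?,low[6]=?); scc=(scc[0]=?,scc[1]=?,scc[2]=?,scc[3]=?,scc[4]=0,scc[5]=?,scc[6]=?)
step 2: low=(low[0]=0,low[1]=?,low[2]=?,low[3]=?,low[4]=1,low[5]=?,low[6]=?); scc=(scc[0]=1,scc[1]=?,scc[2]=?,scc[3]=?,scc[4]=0,scc[5]=?,scc[6]=?)
step 3: low=(low[0]=0,low[1]=2,low[2]=2,low[3]=?,low[4]=1,low[5]=?,low[6]=?); scc=(scc[0]=1,scc[1]=?,scc[2]=?,scc[3]=?,scc[4]=0,scc[5]=?,scc[6]=?)
step 4: low=(low[0]=0,low[1]=2,low[2]=2,low[3]=?,low[4]=1,low[5]=?,low[6]=?); scc=(scc[0]=1,scc[1]=2,scc[2]=2,scc[3]=?,scc[4]=0,scc[5]=?,scc[6]=?)
step 5: low=(low[0]=0,low[1]=2,low[2]=2,low[3]=4,low[4]=1,low[5]=?,low[6]=?); scc=(scc[0]=1,scc[1]=2,scc[2]=2,scc[3]=3,scc[4]=0,scc[5]=?,scc[6]=?)
step 6: low=(low[0]=0,low[1]=2,low[2]=2,low[3]=4,low[4]=1,low[5]=5,low[6]=?); scc=(scc[0]=1,scc[1]=2,scc[2]=2,scc[3]=3,scc[4]=0,scc[5]=4,scc[6]=?)
step 7: low=(low[0]=0,low[1]=2,low[2]=2,low[3]=4,low[4]=1,low[5]=5,low[6]=6); scc=(scc[0]=1,scc[1]=2,scc[2]=2,scc[3]=3,scc[4]=0,scc[5]=4,scc[6]=5)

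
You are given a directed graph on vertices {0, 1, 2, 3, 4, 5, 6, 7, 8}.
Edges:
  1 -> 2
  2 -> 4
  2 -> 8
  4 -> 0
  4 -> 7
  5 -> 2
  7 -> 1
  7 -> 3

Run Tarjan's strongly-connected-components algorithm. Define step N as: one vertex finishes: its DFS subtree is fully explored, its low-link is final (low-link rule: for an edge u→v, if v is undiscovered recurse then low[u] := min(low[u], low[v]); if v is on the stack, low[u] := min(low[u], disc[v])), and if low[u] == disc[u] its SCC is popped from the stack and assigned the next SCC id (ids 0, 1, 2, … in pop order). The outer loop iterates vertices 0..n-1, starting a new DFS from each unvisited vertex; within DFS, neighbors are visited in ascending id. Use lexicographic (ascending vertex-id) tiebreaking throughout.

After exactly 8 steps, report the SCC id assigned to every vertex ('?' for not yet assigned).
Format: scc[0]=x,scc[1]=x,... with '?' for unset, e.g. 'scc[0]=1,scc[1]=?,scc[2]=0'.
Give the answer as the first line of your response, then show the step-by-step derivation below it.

scc[0]=0,scc[1]=3,scc[2]=3,scc[3]=1,scc[4]=3,scc[5]=4,scc[6]=?,scc[7]=3,scc[8]=2

step 1: low=(low[0]=0,low[1]=?,low[2]=?,low[3]=?,low[4]=?,low[5]=?,low[6]=?,low[7]=?,low[8]=?); scc=(scc[0]=0,scc[1]=?,scc[2]=?,scc[3]=?,scc[4]=?,scc[5]=?,scc[6]=?,scc[7]=?,scc[8]=?)
step 2: low=(low[0]=0,low[1]=1,low[2]=2,low[3]=5,low[4]=3,low[5]=?,low[6]=?,low[7]=1,low[8]=?); scc=(scc[0]=0,scc[1]=?,scc[2]=?,scc[3]=1,scc[4]=?,scc[5]=?,scc[6]=?,scc[7]=?,scc[8]=?)
step 3: low=(low[0]=0,low[1]=1,low[2]=2,low[3]=5,low[4]=3,low[5]=?,low[6]=?,low[7]=1,low[8]=?); scc=(scc[0]=0,scc[1]=?,scc[2]=?,scc[3]=1,scc[4]=?,scc[5]=?,scc[6]=?,scc[7]=?,scc[8]=?)
step 4: low=(low[0]=0,low[1]=1,low[2]=2,low[3]=5,low[4]=1,low[5]=?,low[6]=?,low[7]=1,low[8]=?); scc=(scc[0]=0,scc[1]=?,scc[2]=?,scc[3]=1,scc[4]=?,scc[5]=?,scc[6]=?,scc[7]=?,scc[8]=?)
step 5: low=(low[0]=0,low[1]=1,low[2]=1,low[3]=5,low[4]=1,low[5]=?,low[6]=?,low[7]=1,low[8]=6); scc=(scc[0]=0,scc[1]=?,scc[2]=?,scc[3]=1,scc[4]=?,scc[5]=?,scc[6]=?,scc[7]=?,scc[8]=2)
step 6: low=(low[0]=0,low[1]=1,low[2]=1,low[3]=5,low[4]=1,low[5]=?,low[6]=?,low[7]=1,low[8]=6); scc=(scc[0]=0,scc[1]=?,scc[2]=?,scc[3]=1,scc[4]=?,scc[5]=?,scc[6]=?,scc[7]=?,scc[8]=2)
step 7: low=(low[0]=0,low[1]=1,low[2]=1,low[3]=5,low[4]=1,low[5]=?,low[6]=?,low[7]=1,low[8]=6); scc=(scc[0]=0,scc[1]=3,scc[2]=3,scc[3]=1,scc[4]=3,scc[5]=?,scc[6]=?,scc[7]=3,scc[8]=2)
step 8: low=(low[0]=0,low[1]=1,low[2]=1,low[3]=5,low[4]=1,low[5]=7,low[6]=?,low[7]=1,low[8]=6); scc=(scc[0]=0,scc[1]=3,scc[2]=3,scc[3]=1,scc[4]=3,scc[5]=4,scc[6]=?,scc[7]=3,scc[8]=2)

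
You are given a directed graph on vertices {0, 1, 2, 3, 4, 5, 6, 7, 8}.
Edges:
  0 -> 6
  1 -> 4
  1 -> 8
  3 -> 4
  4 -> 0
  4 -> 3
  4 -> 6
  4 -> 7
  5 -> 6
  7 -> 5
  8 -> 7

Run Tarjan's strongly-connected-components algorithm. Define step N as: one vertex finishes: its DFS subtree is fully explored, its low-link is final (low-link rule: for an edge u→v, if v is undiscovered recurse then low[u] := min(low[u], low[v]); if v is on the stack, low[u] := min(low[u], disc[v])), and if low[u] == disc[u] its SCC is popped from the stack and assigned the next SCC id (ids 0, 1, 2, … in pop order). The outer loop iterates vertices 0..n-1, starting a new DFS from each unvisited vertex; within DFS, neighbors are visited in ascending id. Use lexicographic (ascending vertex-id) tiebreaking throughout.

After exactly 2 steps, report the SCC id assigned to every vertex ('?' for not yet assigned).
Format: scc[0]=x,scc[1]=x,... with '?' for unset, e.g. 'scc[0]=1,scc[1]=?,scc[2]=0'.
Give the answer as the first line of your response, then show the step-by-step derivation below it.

scc[0]=1,scc[1]=?,scc[2]=?,scc[3]=?,scc[4]=?,scc[5]=?,scc[6]=0,scc[7]=?,scc[8]=?

step 1: low=(low[0]=0,low[1]=?,low[2]=?,low[3]=?,low[4]=?,low[5]=?,low[6]=1,low[7]=?,low[8]=?); scc=(scc[0]=?,scc[1]=?,scc[2]=?,scc[3]=?,scc[4]=?,scc[5]=?,scc[6]=0,scc[7]=?,scc[8]=?)
step 2: low=(low[0]=0,low[1]=?,low[2]=?,low[3]=?,low[4]=?,low[5]=?,low[6]=1,low[7]=?,low[8]=?); scc=(scc[0]=1,scc[1]=?,scc[2]=?,scc[3]=?,scc[4]=?,scc[5]=?,scc[6]=0,scc[7]=?,scc[8]=?)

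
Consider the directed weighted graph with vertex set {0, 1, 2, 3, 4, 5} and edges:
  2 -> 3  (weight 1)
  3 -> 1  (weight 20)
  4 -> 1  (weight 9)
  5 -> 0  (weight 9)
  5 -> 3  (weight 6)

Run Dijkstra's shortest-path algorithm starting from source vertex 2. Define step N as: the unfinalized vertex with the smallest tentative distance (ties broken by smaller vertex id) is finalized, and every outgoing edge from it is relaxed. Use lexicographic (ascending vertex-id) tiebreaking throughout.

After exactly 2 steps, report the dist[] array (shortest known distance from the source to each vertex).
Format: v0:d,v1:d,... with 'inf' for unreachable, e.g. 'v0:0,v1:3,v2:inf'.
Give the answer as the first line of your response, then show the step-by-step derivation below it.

v0:inf,v1:21,v2:0,v3:1,v4:inf,v5:inf

step 1: dist = v0:inf,v1:inf,v2:0,v3:1,v4:inf,v5:inf
step 2: dist = v0:inf,v1:21,v2:0,v3:1,v4:inf,v5:inf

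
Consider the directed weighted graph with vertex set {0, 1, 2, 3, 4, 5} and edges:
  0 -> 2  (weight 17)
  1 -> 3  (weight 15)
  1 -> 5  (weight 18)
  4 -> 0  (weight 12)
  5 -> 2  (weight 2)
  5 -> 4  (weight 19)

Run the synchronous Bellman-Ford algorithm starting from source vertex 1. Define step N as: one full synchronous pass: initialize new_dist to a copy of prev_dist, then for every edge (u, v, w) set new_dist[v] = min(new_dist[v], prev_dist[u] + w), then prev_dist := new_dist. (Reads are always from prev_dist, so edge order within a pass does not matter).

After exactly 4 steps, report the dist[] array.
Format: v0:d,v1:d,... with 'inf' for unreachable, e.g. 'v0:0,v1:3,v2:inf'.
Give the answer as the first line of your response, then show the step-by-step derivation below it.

v0:49,v1:0,v2:20,v3:15,v4:37,v5:18

step 1: dist = v0:inf,v1:0,v2:inf,v3:15,v4:inf,v5:18
step 2: dist = v0:inf,v1:0,v2:20,v3:15,v4:37,v5:18
step 3: dist = v0:49,v1:0,v2:20,v3:15,v4:37,v5:18
step 4: dist = v0:49,v1:0,v2:20,v3:15,v4:37,v5:18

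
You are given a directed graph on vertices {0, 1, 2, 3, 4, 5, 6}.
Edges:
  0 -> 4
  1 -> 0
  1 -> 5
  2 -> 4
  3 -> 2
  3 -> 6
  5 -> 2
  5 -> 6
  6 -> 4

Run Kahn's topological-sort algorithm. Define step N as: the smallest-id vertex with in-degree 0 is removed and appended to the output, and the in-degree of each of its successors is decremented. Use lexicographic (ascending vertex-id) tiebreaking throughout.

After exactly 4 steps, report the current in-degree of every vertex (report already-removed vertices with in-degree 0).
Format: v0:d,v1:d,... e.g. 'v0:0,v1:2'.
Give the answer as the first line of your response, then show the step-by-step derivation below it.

v0:0,v1:0,v2:0,v3:0,v4:2,v5:0,v6:0

step 1: output 1; order=[1]; indeg=(0,0,2,0,3,0,2)
step 2: output 0; order=[1,0]; indeg=(0,0,2,0,2,0,2)
step 3: output 3; order=[1,0,3]; indeg=(0,0,1,0,2,0,1)
step 4: output 5; order=[1,0,3,5]; indeg=(0,0,0,0,2,0,0)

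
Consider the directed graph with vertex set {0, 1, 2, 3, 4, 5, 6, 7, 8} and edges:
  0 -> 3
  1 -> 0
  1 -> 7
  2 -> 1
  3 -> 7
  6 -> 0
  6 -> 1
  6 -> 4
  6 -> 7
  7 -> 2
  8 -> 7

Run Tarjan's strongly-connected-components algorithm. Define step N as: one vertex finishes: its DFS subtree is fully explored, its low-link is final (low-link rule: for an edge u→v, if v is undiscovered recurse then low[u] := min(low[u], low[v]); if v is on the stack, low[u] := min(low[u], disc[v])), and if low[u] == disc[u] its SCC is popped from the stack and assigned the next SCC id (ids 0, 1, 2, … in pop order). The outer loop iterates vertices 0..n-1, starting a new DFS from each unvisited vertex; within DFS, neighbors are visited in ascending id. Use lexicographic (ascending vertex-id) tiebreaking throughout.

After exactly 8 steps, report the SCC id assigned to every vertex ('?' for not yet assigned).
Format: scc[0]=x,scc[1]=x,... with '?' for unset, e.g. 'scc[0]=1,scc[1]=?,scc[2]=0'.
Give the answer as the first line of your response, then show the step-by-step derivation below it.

scc[0]=0,scc[1]=0,scc[2]=0,scc[3]=0,scc[4]=1,scc[5]=2,scc[6]=3,scc[7]=0,scc[8]=?

step 1: low=(low[0]=0,low[1]=0,low[2]=3,low[3]=1,low[4]=?,low[5]=?,low[6]=?,low[7]=2,low[8]=?); scc=(scc[0]=?,scc[1]=?,scc[2]=?,scc[3]=?,scc[4]=?,scc[5]=?,scc[6]=?,scc[7]=?,scc[8]=?)
step 2: low=(low[0]=0,low[1]=0,low[2]=0,low[3]=1,low[4]=?,low[5]=?,low[6]=?,low[7]=2,low[8]=?); scc=(scc[0]=?,scc[1]=?,scc[2]=?,scc[3]=?,scc[4]=?,scc[5]=?,scc[6]=?,scc[7]=?,scc[8]=?)
step 3: low=(low[0]=0,low[1]=0,low[2]=0,low[3]=1,low[4]=?,low[5]=?,low[6]=?,low[7]=0,low[8]=?); scc=(scc[0]=?,scc[1]=?,scc[2]=?,scc[3]=?,scc[4]=?,scc[5]=?,scc[6]=?,scc[7]=?,scc[8]=?)
step 4: low=(low[0]=0,low[1]=0,low[2]=0,low[3]=0,low[4]=?,low[5]=?,low[6]=?,low[7]=0,low[8]=?); scc=(scc[0]=?,scc[1]=?,scc[2]=?,scc[3]=?,scc[4]=?,scc[5]=?,scc[6]=?,scc[7]=?,scc[8]=?)
step 5: low=(low[0]=0,low[1]=0,low[2]=0,low[3]=0,low[4]=?,low[5]=?,low[6]=?,low[7]=0,low[8]=?); scc=(scc[0]=0,scc[1]=0,scc[2]=0,scc[3]=0,scc[4]=?,scc[5]=?,scc[6]=?,scc[7]=0,scc[8]=?)
step 6: low=(low[0]=0,low[1]=0,low[2]=0,low[3]=0,low[4]=5,low[5]=?,low[6]=?,low[7]=0,low[8]=?); scc=(scc[0]=0,scc[1]=0,scc[2]=0,scc[3]=0,scc[4]=1,scc[5]=?,scc[6]=?,scc[7]=0,scc[8]=?)
step 7: low=(low[0]=0,low[1]=0,low[2]=0,low[3]=0,low[4]=5,low[5]=6,low[6]=?,low[7]=0,low[8]=?); scc=(scc[0]=0,scc[1]=0,scc[2]=0,scc[3]=0,scc[4]=1,scc[5]=2,scc[6]=?,scc[7]=0,scc[8]=?)
step 8: low=(low[0]=0,low[1]=0,low[2]=0,low[3]=0,low[4]=5,low[5]=6,low[6]=7,low[7]=0,low[8]=?); scc=(scc[0]=0,scc[1]=0,scc[2]=0,scc[3]=0,scc[4]=1,scc[5]=2,scc[6]=3,scc[7]=0,scc[8]=?)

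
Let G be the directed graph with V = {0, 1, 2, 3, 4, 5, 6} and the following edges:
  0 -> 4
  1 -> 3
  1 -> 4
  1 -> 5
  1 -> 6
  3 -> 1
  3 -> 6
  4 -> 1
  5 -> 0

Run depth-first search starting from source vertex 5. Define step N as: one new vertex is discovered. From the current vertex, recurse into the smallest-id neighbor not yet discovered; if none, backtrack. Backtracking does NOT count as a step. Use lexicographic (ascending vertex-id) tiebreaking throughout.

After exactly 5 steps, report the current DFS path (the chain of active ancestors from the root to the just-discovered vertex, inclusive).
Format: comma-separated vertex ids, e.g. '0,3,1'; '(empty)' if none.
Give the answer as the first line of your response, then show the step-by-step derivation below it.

5,0,4,1,3

step 1: discover 5; path=5; order=5
step 2: discover 0; path=5>0; order=5,0
step 3: discover 4; path=5>0>4; order=5,0,4
step 4: discover 1; path=5>0>4>1; order=5,0,4,1
step 5: discover 3; path=5>0>4>1>3; order=5,0,4,1,3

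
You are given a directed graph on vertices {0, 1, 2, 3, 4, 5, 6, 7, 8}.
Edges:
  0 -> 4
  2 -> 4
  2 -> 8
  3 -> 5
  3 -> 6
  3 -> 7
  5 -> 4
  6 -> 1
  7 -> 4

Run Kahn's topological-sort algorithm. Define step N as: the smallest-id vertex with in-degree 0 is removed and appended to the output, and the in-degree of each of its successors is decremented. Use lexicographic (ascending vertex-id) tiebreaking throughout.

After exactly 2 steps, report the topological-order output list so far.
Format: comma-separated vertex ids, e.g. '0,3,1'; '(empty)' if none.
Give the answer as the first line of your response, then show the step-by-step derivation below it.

0,2

step 1: output 0; order=[0]; indeg=(0,1,0,0,3,1,1,1,1)
step 2: output 2; order=[0,2]; indeg=(0,1,0,0,2,1,1,1,0)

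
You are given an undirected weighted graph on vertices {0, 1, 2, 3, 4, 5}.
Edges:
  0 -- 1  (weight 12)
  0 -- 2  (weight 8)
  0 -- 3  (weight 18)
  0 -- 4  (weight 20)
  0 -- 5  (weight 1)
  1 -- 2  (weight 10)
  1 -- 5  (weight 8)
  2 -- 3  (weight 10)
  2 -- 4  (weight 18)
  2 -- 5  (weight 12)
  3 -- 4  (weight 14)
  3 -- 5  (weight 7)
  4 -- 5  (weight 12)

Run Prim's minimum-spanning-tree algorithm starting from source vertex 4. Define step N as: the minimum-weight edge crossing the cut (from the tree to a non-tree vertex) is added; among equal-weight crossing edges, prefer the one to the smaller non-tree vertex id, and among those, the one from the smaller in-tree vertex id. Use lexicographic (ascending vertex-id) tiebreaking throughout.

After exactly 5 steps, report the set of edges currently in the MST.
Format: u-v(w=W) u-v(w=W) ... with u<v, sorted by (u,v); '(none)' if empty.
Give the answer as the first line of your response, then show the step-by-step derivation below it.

0-2(w=8) 0-5(w=1) 1-5(w=8) 3-5(w=7) 4-5(w=12)

step 1: add edge 4-5 (w=12); MST = {4-5(w=12)}
step 2: add edge 0-5 (w=1); MST = {0-5(w=1) 4-5(w=12)}
step 3: add edge 3-5 (w=7); MST = {0-5(w=1) 3-5(w=7) 4-5(w=12)}
step 4: add edge 1-5 (w=8); MST = {0-5(w=1) 1-5(w=8) 3-5(w=7) 4-5(w=12)}
step 5: add edge 0-2 (w=8); MST = {0-2(w=8) 0-5(w=1) 1-5(w=8) 3-5(w=7) 4-5(w=12)}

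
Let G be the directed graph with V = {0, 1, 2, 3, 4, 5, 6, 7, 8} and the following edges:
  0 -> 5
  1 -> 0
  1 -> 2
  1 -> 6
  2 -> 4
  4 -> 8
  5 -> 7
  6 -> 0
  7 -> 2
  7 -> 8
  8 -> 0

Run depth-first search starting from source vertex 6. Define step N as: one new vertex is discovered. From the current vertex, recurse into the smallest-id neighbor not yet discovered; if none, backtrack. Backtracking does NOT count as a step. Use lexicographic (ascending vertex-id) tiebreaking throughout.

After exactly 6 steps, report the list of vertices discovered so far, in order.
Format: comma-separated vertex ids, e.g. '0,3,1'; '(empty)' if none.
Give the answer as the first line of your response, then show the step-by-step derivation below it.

6,0,5,7,2,4

step 1: discover 6; path=6; order=6
step 2: discover 0; path=6>0; order=6,0
step 3: discover 5; path=6>0>5; order=6,0,5
step 4: discover 7; path=6>0>5>7; order=6,0,5,7
step 5: discover 2; path=6>0>5>7>2; order=6,0,5,7,2
step 6: discover 4; path=6>0>5>7>2>4; order=6,0,5,7,2,4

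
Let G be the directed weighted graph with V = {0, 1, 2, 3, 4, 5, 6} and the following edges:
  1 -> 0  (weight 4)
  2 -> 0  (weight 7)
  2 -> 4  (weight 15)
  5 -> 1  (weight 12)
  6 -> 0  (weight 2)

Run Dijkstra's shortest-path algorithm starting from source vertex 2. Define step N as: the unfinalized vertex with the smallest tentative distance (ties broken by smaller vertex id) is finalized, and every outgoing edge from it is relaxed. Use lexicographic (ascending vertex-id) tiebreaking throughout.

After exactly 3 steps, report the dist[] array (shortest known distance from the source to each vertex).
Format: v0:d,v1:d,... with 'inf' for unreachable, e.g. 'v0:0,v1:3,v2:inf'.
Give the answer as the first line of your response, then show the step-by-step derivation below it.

v0:7,v1:inf,v2:0,v3:inf,v4:15,v5:inf,v6:inf

step 1: dist = v0:7,v1:inf,v2:0,v3:inf,v4:15,v5:inf,v6:inf
step 2: dist = v0:7,v1:inf,v2:0,v3:inf,v4:15,v5:inf,v6:inf
step 3: dist = v0:7,v1:inf,v2:0,v3:inf,v4:15,v5:inf,v6:inf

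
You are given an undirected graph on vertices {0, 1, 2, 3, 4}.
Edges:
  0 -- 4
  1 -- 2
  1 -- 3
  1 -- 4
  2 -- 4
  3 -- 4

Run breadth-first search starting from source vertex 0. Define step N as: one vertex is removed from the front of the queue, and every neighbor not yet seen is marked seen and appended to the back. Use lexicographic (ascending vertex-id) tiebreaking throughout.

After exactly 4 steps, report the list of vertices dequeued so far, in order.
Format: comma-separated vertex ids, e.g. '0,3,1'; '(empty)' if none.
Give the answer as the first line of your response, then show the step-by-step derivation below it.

0,4,1,2

step 1: dequeue 0; queue=[4]; order=0
step 2: dequeue 4; queue=[1,2,3]; order=0,4
step 3: dequeue 1; queue=[2,3]; order=0,4,1
step 4: dequeue 2; queue=[3]; order=0,4,1,2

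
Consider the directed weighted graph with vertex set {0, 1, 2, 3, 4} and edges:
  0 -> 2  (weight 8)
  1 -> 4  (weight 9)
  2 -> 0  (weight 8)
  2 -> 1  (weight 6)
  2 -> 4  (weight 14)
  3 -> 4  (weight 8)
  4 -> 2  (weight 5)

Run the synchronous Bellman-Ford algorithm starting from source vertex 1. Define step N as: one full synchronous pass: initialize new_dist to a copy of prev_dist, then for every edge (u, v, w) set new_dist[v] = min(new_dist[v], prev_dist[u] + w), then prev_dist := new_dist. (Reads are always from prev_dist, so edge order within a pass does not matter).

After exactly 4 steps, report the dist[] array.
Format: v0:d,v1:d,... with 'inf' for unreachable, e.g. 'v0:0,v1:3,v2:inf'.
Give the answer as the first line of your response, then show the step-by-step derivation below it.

v0:22,v1:0,v2:14,v3:inf,v4:9

step 1: dist = v0:inf,v1:0,v2:inf,v3:inf,v4:9
step 2: dist = v0:inf,v1:0,v2:14,v3:inf,v4:9
step 3: dist = v0:22,v1:0,v2:14,v3:inf,v4:9
step 4: dist = v0:22,v1:0,v2:14,v3:inf,v4:9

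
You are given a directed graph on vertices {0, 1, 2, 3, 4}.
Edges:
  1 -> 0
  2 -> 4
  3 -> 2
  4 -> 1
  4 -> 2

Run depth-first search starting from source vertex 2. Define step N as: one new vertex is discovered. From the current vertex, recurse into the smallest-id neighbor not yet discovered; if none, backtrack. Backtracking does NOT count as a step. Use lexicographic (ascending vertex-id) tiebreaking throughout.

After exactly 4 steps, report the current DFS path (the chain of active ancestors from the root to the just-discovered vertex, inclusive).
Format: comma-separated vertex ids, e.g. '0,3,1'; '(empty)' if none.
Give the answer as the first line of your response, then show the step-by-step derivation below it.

2,4,1,0

step 1: discover 2; path=2; order=2
step 2: discover 4; path=2>4; order=2,4
step 3: discover 1; path=2>4>1; order=2,4,1
step 4: discover 0; path=2>4>1>0; order=2,4,1,0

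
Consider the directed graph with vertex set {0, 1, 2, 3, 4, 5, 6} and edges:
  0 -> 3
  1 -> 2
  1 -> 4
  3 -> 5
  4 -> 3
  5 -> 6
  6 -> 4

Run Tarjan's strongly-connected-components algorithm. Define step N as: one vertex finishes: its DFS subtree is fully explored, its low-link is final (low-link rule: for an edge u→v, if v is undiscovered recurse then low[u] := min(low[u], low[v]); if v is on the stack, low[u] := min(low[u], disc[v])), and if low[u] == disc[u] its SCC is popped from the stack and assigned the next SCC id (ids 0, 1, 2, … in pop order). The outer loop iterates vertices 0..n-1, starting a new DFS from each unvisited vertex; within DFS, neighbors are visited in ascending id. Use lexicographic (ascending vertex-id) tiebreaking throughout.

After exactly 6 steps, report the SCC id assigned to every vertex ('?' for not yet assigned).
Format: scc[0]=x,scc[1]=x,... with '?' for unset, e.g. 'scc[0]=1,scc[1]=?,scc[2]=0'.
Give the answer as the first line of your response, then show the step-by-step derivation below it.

scc[0]=1,scc[1]=?,scc[2]=2,scc[3]=0,scc[4]=0,scc[5]=0,scc[6]=0

step 1: low=(low[0]=0,low[1]=?,low[2]=?,low[3]=1,low[4]=1,low[5]=2,low[6]=3); scc=(scc[0]=?,scc[1]=?,scc[2]=?,scc[3]=?,scc[4]=?,scc[5]=?,scc[6]=?)
step 2: low=(low[0]=0,low[1]=?,low[2]=?,low[3]=1,low[4]=1,low[5]=2,low[6]=1); scc=(scc[0]=?,scc[1]=?,scc[2]=?,scc[3]=?,scc[4]=?,scc[5]=?,scc[6]=?)
step 3: low=(low[0]=0,low[1]=?,low[2]=?,low[3]=1,low[4]=1,low[5]=1,low[6]=1); scc=(scc[0]=?,scc[1]=?,scc[2]=?,scc[3]=?,scc[4]=?,scc[5]=?,scc[6]=?)
step 4: low=(low[0]=0,low[1]=?,low[2]=?,low[3]=1,low[4]=1,low[5]=1,low[6]=1); scc=(scc[0]=?,scc[1]=?,scc[2]=?,scc[3]=0,scc[4]=0,scc[5]=0,scc[6]=0)
step 5: low=(low[0]=0,low[1]=?,low[2]=?,low[3]=1,low[4]=1,low[5]=1,low[6]=1); scc=(scc[0]=1,scc[1]=?,scc[2]=?,scc[3]=0,scc[4]=0,scc[5]=0,scc[6]=0)
step 6: low=(low[0]=0,low[1]=5,low[2]=6,low[3]=1,low[4]=1,low[5]=1,low[6]=1); scc=(scc[0]=1,scc[1]=?,scc[2]=2,scc[3]=0,scc[4]=0,scc[5]=0,scc[6]=0)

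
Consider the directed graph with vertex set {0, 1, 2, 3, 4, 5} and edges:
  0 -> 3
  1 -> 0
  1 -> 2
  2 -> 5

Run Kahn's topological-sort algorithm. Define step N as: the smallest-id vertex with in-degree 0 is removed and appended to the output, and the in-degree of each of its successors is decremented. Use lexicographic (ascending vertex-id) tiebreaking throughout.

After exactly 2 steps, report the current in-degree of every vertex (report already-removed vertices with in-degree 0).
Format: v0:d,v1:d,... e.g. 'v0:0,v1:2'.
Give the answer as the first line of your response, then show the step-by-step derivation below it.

v0:0,v1:0,v2:0,v3:0,v4:0,v5:1

step 1: output 1; order=[1]; indeg=(0,0,0,1,0,1)
step 2: output 0; order=[1,0]; indeg=(0,0,0,0,0,1)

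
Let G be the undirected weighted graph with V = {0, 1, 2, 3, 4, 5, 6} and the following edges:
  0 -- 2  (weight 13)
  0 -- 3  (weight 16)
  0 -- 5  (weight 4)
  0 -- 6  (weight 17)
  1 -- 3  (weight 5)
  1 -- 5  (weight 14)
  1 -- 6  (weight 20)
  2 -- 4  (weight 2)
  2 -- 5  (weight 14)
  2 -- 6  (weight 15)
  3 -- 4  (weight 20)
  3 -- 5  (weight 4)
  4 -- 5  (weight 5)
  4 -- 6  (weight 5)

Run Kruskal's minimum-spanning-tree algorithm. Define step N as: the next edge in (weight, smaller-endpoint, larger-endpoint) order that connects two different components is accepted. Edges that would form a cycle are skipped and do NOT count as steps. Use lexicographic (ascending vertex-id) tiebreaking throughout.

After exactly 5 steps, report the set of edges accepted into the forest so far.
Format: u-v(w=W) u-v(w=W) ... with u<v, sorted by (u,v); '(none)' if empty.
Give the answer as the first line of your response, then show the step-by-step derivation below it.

0-5(w=4) 1-3(w=5) 2-4(w=2) 3-5(w=4) 4-5(w=5)

step 1: add edge 2-4 (w=2); MST = {2-4(w=2)}
step 2: add edge 0-5 (w=4); MST = {0-5(w=4) 2-4(w=2)}
step 3: add edge 3-5 (w=4); MST = {0-5(w=4) 2-4(w=2) 3-5(w=4)}
step 4: add edge 1-3 (w=5); MST = {0-5(w=4) 1-3(w=5) 2-4(w=2) 3-5(w=4)}
step 5: add edge 4-5 (w=5); MST = {0-5(w=4) 1-3(w=5) 2-4(w=2) 3-5(w=4) 4-5(w=5)}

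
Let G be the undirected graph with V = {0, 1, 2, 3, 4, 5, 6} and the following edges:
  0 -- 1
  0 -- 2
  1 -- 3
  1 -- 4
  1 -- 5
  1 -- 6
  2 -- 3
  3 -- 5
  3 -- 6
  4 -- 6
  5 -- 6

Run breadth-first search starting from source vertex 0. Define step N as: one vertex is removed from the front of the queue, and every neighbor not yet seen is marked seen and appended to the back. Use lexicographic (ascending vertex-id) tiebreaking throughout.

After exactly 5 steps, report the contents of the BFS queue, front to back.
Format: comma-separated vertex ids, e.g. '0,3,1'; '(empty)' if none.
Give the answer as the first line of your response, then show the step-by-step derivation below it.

5,6

step 1: dequeue 0; queue=[1,2]; order=0
step 2: dequeue 1; queue=[2,3,4,5,6]; order=0,1
step 3: dequeue 2; queue=[3,4,5,6]; order=0,1,2
step 4: dequeue 3; queue=[4,5,6]; order=0,1,2,3
step 5: dequeue 4; queue=[5,6]; order=0,1,2,3,4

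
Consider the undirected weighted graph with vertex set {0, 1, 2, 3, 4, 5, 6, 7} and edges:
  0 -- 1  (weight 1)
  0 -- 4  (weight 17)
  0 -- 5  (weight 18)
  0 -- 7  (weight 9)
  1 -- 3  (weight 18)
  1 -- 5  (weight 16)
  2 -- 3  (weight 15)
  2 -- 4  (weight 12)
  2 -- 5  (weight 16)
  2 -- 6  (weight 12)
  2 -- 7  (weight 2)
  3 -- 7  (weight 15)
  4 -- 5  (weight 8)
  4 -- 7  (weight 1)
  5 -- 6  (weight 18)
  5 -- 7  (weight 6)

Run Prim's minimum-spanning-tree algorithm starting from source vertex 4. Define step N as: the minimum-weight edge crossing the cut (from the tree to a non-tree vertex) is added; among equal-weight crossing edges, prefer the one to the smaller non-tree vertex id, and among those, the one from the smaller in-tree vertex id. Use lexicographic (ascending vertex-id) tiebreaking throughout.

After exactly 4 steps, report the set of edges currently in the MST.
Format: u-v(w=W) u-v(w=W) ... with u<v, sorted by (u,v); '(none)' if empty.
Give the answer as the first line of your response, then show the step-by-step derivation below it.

0-7(w=9) 2-7(w=2) 4-7(w=1) 5-7(w=6)

step 1: add edge 4-7 (w=1); MST = {4-7(w=1)}
step 2: add edge 2-7 (w=2); MST = {2-7(w=2) 4-7(w=1)}
step 3: add edge 5-7 (w=6); MST = {2-7(w=2) 4-7(w=1) 5-7(w=6)}
step 4: add edge 0-7 (w=9); MST = {0-7(w=9) 2-7(w=2) 4-7(w=1) 5-7(w=6)}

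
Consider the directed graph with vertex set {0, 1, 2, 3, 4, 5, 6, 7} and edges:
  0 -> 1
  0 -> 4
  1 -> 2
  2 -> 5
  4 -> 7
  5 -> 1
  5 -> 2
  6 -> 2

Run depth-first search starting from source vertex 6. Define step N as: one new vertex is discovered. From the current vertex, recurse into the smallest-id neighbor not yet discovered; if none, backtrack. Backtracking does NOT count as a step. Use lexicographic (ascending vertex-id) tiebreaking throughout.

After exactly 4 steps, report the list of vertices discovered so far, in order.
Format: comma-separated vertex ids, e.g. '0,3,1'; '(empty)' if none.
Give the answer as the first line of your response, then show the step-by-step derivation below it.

6,2,5,1

step 1: discover 6; path=6; order=6
step 2: discover 2; path=6>2; order=6,2
step 3: discover 5; path=6>2>5; order=6,2,5
step 4: discover 1; path=6>2>5>1; order=6,2,5,1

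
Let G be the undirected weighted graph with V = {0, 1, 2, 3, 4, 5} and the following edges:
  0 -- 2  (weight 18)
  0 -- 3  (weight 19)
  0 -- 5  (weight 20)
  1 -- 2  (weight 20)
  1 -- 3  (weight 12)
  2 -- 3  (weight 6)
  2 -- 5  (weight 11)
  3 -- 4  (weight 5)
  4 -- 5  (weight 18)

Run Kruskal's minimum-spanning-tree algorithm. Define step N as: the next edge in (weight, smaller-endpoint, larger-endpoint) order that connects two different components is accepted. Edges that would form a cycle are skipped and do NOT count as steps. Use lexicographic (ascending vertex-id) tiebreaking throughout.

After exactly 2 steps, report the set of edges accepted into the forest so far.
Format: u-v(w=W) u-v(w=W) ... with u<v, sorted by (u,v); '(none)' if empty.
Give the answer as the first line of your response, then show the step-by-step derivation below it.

2-3(w=6) 3-4(w=5)

step 1: add edge 3-4 (w=5); MST = {3-4(w=5)}
step 2: add edge 2-3 (w=6); MST = {2-3(w=6) 3-4(w=5)}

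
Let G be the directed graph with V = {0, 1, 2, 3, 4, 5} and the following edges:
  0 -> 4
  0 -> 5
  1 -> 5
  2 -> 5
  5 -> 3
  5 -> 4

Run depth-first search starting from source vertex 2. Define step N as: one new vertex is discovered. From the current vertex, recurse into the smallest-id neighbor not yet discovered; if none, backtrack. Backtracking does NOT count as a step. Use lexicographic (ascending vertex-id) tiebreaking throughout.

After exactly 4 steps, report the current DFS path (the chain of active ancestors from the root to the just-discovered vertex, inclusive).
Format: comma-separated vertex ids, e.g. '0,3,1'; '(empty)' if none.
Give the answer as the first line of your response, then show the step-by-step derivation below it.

2,5,4

step 1: discover 2; path=2; order=2
step 2: discover 5; path=2>5; order=2,5
step 3: discover 3; path=2>5>3; order=2,5,3
step 4: discover 4; path=2>5>4; order=2,5,3,4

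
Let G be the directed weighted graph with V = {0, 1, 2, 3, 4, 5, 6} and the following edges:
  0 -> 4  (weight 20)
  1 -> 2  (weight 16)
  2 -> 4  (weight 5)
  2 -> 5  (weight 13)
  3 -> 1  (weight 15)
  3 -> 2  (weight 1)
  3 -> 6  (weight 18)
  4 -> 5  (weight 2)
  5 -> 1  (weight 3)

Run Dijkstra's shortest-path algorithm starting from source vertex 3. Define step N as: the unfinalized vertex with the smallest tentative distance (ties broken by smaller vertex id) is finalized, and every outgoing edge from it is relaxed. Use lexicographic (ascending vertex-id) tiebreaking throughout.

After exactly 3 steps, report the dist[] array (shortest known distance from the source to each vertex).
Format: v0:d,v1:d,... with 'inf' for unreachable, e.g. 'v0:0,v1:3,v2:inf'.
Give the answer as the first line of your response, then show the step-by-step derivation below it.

v0:inf,v1:15,v2:1,v3:0,v4:6,v5:8,v6:18

step 1: dist = v0:inf,v1:15,v2:1,v3:0,v4:inf,v5:inf,v6:18
step 2: dist = v0:inf,v1:15,v2:1,v3:0,v4:6,v5:14,v6:18
step 3: dist = v0:inf,v1:15,v2:1,v3:0,v4:6,v5:8,v6:18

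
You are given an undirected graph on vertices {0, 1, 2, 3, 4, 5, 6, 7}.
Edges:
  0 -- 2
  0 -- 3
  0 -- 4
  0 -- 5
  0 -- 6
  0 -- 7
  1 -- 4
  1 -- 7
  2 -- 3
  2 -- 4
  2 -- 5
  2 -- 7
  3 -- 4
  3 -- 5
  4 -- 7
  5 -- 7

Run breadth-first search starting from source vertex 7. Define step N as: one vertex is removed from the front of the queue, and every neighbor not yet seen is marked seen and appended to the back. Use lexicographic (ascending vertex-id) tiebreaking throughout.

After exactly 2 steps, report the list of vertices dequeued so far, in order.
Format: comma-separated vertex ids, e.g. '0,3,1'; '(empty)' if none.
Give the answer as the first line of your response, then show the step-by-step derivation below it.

7,0

step 1: dequeue 7; queue=[0,1,2,4,5]; order=7
step 2: dequeue 0; queue=[1,2,4,5,3,6]; order=7,0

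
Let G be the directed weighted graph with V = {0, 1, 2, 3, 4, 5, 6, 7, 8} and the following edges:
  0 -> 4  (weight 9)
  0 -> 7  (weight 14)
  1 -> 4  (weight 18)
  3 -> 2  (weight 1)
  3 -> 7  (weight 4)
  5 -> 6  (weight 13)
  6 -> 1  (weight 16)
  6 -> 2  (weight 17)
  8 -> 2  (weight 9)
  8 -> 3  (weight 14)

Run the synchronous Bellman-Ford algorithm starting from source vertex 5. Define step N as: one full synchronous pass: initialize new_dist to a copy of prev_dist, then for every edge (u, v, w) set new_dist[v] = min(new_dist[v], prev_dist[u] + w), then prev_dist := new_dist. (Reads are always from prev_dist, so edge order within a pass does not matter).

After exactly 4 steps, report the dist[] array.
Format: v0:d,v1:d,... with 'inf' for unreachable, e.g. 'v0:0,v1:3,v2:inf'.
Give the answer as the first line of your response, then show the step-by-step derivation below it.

v0:inf,v1:29,v2:30,v3:inf,v4:47,v5:0,v6:13,v7:inf,v8:inf

step 1: dist = v0:inf,v1:inf,v2:inf,v3:inf,v4:inf,v5:0,v6:13,v7:inf,v8:inf
step 2: dist = v0:inf,v1:29,v2:30,v3:inf,v4:inf,v5:0,v6:13,v7:inf,v8:inf
step 3: dist = v0:inf,v1:29,v2:30,v3:inf,v4:47,v5:0,v6:13,v7:inf,v8:inf
step 4: dist = v0:inf,v1:29,v2:30,v3:inf,v4:47,v5:0,v6:13,v7:inf,v8:inf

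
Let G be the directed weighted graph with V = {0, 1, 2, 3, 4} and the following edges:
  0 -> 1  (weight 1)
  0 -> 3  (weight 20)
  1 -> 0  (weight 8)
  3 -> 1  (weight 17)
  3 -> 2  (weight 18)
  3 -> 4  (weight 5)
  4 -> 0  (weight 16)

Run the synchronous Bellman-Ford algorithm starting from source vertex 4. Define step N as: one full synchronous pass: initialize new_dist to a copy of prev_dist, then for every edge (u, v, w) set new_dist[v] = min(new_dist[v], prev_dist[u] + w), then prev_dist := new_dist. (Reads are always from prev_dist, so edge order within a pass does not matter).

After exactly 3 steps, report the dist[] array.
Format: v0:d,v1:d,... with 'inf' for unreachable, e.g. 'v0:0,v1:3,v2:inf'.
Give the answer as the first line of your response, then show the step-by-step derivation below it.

v0:16,v1:17,v2:54,v3:36,v4:0

step 1: dist = v0:16,v1:inf,v2:inf,v3:inf,v4:0
step 2: dist = v0:16,v1:17,v2:inf,v3:36,v4:0
step 3: dist = v0:16,v1:17,v2:54,v3:36,v4:0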